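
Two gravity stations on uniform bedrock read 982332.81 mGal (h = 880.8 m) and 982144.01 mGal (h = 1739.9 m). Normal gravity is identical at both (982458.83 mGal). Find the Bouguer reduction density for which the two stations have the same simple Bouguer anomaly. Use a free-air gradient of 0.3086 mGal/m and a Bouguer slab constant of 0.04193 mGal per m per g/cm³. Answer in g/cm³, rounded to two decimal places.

Δg_obs = 982144.01 − 982332.81 = -188.80 mGal over Δh = 1739.9 − 880.8 = 859.1 m
Equal Bouguer anomalies ⇒ Δg_obs + (0.3086 − 0.04193ρ)·Δh = 0
0.3086 − 0.04193ρ = −Δg_obs/Δh = 0.21976
ρ = (0.3086 − 0.21976) / 0.04193 = 2.12 g/cm³

2.12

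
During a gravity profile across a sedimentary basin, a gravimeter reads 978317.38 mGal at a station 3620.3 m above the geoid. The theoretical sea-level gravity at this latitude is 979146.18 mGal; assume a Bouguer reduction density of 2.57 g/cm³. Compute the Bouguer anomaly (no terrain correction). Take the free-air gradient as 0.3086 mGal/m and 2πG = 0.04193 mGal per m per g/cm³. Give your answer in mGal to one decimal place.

-101.7

Free-air correction = 0.3086 × 3620.3 = 1117.22 mGal
Free-air anomaly = 978317.38 − 979146.18 + (1117.22) = 288.42 mGal
Bouguer slab correction = 0.04193 × 2.57 × 3620.3 = 390.12 mGal
Simple Bouguer anomaly = 288.42 − (390.12) = -101.70 mGal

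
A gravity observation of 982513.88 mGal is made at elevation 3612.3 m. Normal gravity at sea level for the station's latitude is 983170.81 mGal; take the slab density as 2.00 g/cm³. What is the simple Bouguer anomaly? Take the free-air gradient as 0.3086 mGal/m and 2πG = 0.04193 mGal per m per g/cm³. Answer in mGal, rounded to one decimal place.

154.9

Free-air correction = 0.3086 × 3612.3 = 1114.76 mGal
Free-air anomaly = 982513.88 − 983170.81 + (1114.76) = 457.83 mGal
Bouguer slab correction = 0.04193 × 2.00 × 3612.3 = 302.93 mGal
Simple Bouguer anomaly = 457.83 − (302.93) = 154.90 mGal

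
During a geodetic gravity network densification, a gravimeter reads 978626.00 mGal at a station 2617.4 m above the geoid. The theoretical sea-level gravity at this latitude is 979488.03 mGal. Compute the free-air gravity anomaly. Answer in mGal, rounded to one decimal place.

Free-air correction = 0.3086 × 2617.4 = 807.73 mGal
Free-air anomaly = 978626.00 − 979488.03 + (807.73) = -54.30 mGal

-54.3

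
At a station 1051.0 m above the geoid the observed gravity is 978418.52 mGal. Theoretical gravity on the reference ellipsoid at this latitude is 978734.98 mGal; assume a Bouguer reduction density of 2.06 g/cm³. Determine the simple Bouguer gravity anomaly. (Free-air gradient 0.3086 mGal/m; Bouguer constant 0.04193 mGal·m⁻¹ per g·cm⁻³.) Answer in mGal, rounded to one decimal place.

Free-air correction = 0.3086 × 1051.0 = 324.34 mGal
Free-air anomaly = 978418.52 − 978734.98 + (324.34) = 7.88 mGal
Bouguer slab correction = 0.04193 × 2.06 × 1051.0 = 90.78 mGal
Simple Bouguer anomaly = 7.88 − (90.78) = -82.90 mGal

-82.9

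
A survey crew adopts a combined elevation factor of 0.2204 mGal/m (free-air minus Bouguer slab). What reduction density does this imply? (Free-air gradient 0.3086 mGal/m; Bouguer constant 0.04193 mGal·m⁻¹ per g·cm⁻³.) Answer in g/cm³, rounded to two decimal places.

0.2204 = 0.3086 − 0.04193 × ρ
ρ = (0.3086 − 0.2204) / 0.04193 = 2.10 g/cm³

2.10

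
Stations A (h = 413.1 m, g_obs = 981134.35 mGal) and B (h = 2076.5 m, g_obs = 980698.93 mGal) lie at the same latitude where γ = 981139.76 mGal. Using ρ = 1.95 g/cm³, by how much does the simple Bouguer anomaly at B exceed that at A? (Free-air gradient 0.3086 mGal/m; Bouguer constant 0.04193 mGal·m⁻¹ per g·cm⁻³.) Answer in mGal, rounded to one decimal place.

-58.1

Δg_SB(A) = 981134.35 − 981139.76 + 0.3086×413.1 − 0.04193×1.95×413.1 = 88.30 mGal
Δg_SB(B) = 980698.93 − 981139.76 + 0.3086×2076.5 − 0.04193×1.95×2076.5 = 30.20 mGal
Difference = 30.20 − (88.30) = -58.10 mGal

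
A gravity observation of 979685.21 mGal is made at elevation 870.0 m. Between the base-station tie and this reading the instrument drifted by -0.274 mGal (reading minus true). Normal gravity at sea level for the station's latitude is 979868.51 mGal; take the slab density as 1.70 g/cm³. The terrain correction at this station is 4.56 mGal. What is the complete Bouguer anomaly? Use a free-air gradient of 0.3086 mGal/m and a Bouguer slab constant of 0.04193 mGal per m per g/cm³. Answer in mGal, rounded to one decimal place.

28.0

Drift-corrected reading = 979685.21 − (-0.274) = 979685.484 mGal
Free-air correction = 0.3086 × 870.0 = 268.48 mGal
Free-air anomaly = 979685.484 − 979868.51 + (268.48) = 85.454 mGal
Bouguer slab correction = 0.04193 × 1.70 × 870.0 = 62.01 mGal
Simple Bouguer anomaly = 85.454 − (62.01) = 23.444 mGal
Complete Bouguer anomaly = 23.444 + 4.56 = 28.004 mGal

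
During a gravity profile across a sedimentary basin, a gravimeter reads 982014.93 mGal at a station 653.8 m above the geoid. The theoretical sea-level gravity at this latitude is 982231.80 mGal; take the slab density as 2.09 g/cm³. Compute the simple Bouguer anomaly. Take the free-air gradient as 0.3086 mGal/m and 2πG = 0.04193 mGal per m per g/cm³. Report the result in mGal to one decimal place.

-72.4

Free-air correction = 0.3086 × 653.8 = 201.76 mGal
Free-air anomaly = 982014.93 − 982231.80 + (201.76) = -15.11 mGal
Bouguer slab correction = 0.04193 × 2.09 × 653.8 = 57.29 mGal
Simple Bouguer anomaly = -15.11 − (57.29) = -72.40 mGal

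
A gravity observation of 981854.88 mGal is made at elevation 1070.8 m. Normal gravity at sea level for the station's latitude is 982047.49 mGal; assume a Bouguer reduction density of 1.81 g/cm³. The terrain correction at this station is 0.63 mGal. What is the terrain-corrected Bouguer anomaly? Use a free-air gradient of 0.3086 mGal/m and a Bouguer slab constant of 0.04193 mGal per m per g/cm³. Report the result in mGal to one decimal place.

57.2

Free-air correction = 0.3086 × 1070.8 = 330.45 mGal
Free-air anomaly = 981854.88 − 982047.49 + (330.45) = 137.84 mGal
Bouguer slab correction = 0.04193 × 1.81 × 1070.8 = 81.27 mGal
Simple Bouguer anomaly = 137.84 − (81.27) = 56.57 mGal
Complete Bouguer anomaly = 56.57 + 0.63 = 57.20 mGal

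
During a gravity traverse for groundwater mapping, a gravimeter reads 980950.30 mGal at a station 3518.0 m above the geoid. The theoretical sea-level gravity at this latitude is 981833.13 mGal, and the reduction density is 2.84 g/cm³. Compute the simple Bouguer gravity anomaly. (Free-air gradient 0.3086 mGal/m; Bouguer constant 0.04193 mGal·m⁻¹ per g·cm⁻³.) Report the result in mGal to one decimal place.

-216.1

Free-air correction = 0.3086 × 3518.0 = 1085.65 mGal
Free-air anomaly = 980950.30 − 981833.13 + (1085.65) = 202.82 mGal
Bouguer slab correction = 0.04193 × 2.84 × 3518.0 = 418.93 mGal
Simple Bouguer anomaly = 202.82 − (418.93) = -216.11 mGal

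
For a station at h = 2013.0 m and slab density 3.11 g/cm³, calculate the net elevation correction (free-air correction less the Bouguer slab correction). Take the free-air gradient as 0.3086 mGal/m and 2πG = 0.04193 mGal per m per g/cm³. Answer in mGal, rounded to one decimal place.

Combined gradient = 0.3086 − 0.04193 × 3.11 = 0.1781977 mGal/m
Combined elevation correction = 0.1781977 × 2013.0 = 358.7 mGal

358.7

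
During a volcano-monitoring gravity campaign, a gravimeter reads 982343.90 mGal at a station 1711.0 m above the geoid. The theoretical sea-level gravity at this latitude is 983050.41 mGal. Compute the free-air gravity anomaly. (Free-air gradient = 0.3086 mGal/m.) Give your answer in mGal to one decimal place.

-178.5

Free-air correction = 0.3086 × 1711.0 = 528.01 mGal
Free-air anomaly = 982343.90 − 983050.41 + (528.01) = -178.50 mGal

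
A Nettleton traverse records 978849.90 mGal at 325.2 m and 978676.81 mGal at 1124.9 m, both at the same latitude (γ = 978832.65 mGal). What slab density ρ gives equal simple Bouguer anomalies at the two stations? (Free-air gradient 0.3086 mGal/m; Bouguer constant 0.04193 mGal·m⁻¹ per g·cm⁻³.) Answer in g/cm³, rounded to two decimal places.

Δg_obs = 978676.81 − 978849.90 = -173.09 mGal over Δh = 1124.9 − 325.2 = 799.7 m
Equal Bouguer anomalies ⇒ Δg_obs + (0.3086 − 0.04193ρ)·Δh = 0
0.3086 − 0.04193ρ = −Δg_obs/Δh = 0.21644
ρ = (0.3086 − 0.21644) / 0.04193 = 2.20 g/cm³

2.20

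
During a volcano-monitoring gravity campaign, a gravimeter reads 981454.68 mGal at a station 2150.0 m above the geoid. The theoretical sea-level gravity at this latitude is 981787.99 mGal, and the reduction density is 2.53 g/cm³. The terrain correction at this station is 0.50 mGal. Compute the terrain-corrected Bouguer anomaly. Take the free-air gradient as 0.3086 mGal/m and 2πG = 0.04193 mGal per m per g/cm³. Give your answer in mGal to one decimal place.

102.6

Free-air correction = 0.3086 × 2150.0 = 663.49 mGal
Free-air anomaly = 981454.68 − 981787.99 + (663.49) = 330.18 mGal
Bouguer slab correction = 0.04193 × 2.53 × 2150.0 = 228.08 mGal
Simple Bouguer anomaly = 330.18 − (228.08) = 102.10 mGal
Complete Bouguer anomaly = 102.10 + 0.50 = 102.60 mGal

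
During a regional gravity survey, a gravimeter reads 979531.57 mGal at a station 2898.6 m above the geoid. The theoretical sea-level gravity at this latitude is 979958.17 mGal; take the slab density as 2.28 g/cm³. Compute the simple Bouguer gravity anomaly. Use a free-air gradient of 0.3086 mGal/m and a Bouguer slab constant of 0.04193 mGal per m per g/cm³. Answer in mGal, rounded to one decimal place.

Free-air correction = 0.3086 × 2898.6 = 894.51 mGal
Free-air anomaly = 979531.57 − 979958.17 + (894.51) = 467.91 mGal
Bouguer slab correction = 0.04193 × 2.28 × 2898.6 = 277.11 mGal
Simple Bouguer anomaly = 467.91 − (277.11) = 190.80 mGal

190.8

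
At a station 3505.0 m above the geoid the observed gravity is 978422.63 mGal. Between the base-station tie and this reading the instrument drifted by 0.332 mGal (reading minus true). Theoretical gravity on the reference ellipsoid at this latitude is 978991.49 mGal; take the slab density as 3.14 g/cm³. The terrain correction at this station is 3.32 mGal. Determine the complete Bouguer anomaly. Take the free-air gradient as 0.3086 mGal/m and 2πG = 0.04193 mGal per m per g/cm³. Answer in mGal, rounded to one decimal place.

54.3

Drift-corrected reading = 978422.63 − (0.332) = 978422.298 mGal
Free-air correction = 0.3086 × 3505.0 = 1081.64 mGal
Free-air anomaly = 978422.298 − 978991.49 + (1081.64) = 512.448 mGal
Bouguer slab correction = 0.04193 × 3.14 × 3505.0 = 461.47 mGal
Simple Bouguer anomaly = 512.448 − (461.47) = 50.978 mGal
Complete Bouguer anomaly = 50.978 + 3.32 = 54.298 mGal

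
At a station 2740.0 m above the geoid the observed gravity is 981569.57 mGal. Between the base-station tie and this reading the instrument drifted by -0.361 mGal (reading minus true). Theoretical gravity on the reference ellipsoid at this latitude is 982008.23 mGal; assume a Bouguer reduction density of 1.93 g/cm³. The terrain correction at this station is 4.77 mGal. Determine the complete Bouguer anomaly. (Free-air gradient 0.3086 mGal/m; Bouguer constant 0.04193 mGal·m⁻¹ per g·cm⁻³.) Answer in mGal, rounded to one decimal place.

190.3

Drift-corrected reading = 981569.57 − (-0.361) = 981569.931 mGal
Free-air correction = 0.3086 × 2740.0 = 845.56 mGal
Free-air anomaly = 981569.931 − 982008.23 + (845.56) = 407.261 mGal
Bouguer slab correction = 0.04193 × 1.93 × 2740.0 = 221.73 mGal
Simple Bouguer anomaly = 407.261 − (221.73) = 185.531 mGal
Complete Bouguer anomaly = 185.531 + 4.77 = 190.301 mGal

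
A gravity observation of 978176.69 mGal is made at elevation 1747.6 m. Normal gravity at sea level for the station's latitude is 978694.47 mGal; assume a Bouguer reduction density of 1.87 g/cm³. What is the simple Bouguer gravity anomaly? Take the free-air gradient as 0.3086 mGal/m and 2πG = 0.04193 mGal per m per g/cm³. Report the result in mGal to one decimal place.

-115.5

Free-air correction = 0.3086 × 1747.6 = 539.31 mGal
Free-air anomaly = 978176.69 − 978694.47 + (539.31) = 21.53 mGal
Bouguer slab correction = 0.04193 × 1.87 × 1747.6 = 137.03 mGal
Simple Bouguer anomaly = 21.53 − (137.03) = -115.50 mGal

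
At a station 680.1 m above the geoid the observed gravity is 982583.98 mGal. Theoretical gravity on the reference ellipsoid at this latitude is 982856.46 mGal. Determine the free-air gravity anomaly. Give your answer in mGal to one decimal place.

Free-air correction = 0.3086 × 680.1 = 209.88 mGal
Free-air anomaly = 982583.98 − 982856.46 + (209.88) = -62.60 mGal

-62.6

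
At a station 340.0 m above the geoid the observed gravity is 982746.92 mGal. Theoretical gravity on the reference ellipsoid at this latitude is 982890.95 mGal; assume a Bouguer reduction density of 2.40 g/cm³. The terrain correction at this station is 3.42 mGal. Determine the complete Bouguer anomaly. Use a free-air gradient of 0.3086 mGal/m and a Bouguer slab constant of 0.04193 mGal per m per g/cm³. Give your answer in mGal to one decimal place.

Free-air correction = 0.3086 × 340.0 = 104.92 mGal
Free-air anomaly = 982746.92 − 982890.95 + (104.92) = -39.11 mGal
Bouguer slab correction = 0.04193 × 2.40 × 340.0 = 34.21 mGal
Simple Bouguer anomaly = -39.11 − (34.21) = -73.32 mGal
Complete Bouguer anomaly = -73.32 + 3.42 = -69.90 mGal

-69.9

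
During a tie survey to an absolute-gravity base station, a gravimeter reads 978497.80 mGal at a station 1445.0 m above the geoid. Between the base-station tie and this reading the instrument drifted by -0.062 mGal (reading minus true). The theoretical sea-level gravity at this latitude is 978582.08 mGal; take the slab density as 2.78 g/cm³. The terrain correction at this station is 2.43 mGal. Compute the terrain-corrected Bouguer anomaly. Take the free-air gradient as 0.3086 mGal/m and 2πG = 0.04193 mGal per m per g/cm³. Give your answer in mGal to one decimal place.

195.7

Drift-corrected reading = 978497.80 − (-0.062) = 978497.862 mGal
Free-air correction = 0.3086 × 1445.0 = 445.93 mGal
Free-air anomaly = 978497.862 − 978582.08 + (445.93) = 361.712 mGal
Bouguer slab correction = 0.04193 × 2.78 × 1445.0 = 168.44 mGal
Simple Bouguer anomaly = 361.712 − (168.44) = 193.272 mGal
Complete Bouguer anomaly = 193.272 + 2.43 = 195.702 mGal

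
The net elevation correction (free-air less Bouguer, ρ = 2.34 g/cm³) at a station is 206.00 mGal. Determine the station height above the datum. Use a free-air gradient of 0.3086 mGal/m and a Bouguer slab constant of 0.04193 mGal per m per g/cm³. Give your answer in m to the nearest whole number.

Combined gradient = 0.3086 − 0.04193 × 2.34 = 0.2104838 mGal/m
h = 206.00 / 0.2104838 = 978.70 m

979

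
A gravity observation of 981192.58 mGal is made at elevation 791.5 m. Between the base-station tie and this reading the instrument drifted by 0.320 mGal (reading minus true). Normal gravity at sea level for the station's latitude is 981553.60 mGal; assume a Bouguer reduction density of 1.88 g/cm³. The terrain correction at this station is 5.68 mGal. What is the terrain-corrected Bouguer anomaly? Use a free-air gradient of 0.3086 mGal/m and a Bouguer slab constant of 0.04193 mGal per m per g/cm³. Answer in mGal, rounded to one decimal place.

-173.8

Drift-corrected reading = 981192.58 − (0.320) = 981192.260 mGal
Free-air correction = 0.3086 × 791.5 = 244.26 mGal
Free-air anomaly = 981192.260 − 981553.60 + (244.26) = -117.080 mGal
Bouguer slab correction = 0.04193 × 1.88 × 791.5 = 62.39 mGal
Simple Bouguer anomaly = -117.080 − (62.39) = -179.470 mGal
Complete Bouguer anomaly = -179.470 + 5.68 = -173.790 mGal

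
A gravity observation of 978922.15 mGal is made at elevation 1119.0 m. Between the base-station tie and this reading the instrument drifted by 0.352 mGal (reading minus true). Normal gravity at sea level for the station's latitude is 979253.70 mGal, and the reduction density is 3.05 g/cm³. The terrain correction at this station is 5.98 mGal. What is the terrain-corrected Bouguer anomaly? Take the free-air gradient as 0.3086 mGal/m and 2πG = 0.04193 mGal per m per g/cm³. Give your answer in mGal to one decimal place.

Drift-corrected reading = 978922.15 − (0.352) = 978921.798 mGal
Free-air correction = 0.3086 × 1119.0 = 345.32 mGal
Free-air anomaly = 978921.798 − 979253.70 + (345.32) = 13.418 mGal
Bouguer slab correction = 0.04193 × 3.05 × 1119.0 = 143.10 mGal
Simple Bouguer anomaly = 13.418 − (143.10) = -129.682 mGal
Complete Bouguer anomaly = -129.682 + 5.98 = -123.702 mGal

-123.7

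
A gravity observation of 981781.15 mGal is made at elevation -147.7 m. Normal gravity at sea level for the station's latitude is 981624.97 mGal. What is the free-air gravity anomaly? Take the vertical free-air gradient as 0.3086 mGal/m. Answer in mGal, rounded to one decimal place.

Free-air correction = 0.3086 × -147.7 = -45.58 mGal
Free-air anomaly = 981781.15 − 981624.97 + (-45.58) = 110.60 mGal

110.6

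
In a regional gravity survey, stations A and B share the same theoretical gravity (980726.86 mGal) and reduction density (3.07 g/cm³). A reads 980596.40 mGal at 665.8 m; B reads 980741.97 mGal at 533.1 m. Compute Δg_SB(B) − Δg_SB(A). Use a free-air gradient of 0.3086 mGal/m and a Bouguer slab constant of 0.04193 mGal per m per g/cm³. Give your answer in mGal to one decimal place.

121.7

Δg_SB(A) = 980596.40 − 980726.86 + 0.3086×665.8 − 0.04193×3.07×665.8 = -10.70 mGal
Δg_SB(B) = 980741.97 − 980726.86 + 0.3086×533.1 − 0.04193×3.07×533.1 = 111.00 mGal
Difference = 111.00 − (-10.70) = 121.70 mGal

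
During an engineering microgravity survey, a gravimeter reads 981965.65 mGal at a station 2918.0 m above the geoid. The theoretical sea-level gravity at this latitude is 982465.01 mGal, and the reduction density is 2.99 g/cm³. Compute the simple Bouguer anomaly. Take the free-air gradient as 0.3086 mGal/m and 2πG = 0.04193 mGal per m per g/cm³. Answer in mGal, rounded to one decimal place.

Free-air correction = 0.3086 × 2918.0 = 900.49 mGal
Free-air anomaly = 981965.65 − 982465.01 + (900.49) = 401.13 mGal
Bouguer slab correction = 0.04193 × 2.99 × 2918.0 = 365.83 mGal
Simple Bouguer anomaly = 401.13 − (365.83) = 35.30 mGal

35.3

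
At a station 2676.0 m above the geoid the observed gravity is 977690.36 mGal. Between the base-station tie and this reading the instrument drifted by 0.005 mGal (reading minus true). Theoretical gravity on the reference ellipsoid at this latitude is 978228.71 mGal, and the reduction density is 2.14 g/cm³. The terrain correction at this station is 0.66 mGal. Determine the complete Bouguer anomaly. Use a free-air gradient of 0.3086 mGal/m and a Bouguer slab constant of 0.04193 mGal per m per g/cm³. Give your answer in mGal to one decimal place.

Drift-corrected reading = 977690.36 − (0.005) = 977690.355 mGal
Free-air correction = 0.3086 × 2676.0 = 825.81 mGal
Free-air anomaly = 977690.355 − 978228.71 + (825.81) = 287.455 mGal
Bouguer slab correction = 0.04193 × 2.14 × 2676.0 = 240.12 mGal
Simple Bouguer anomaly = 287.455 − (240.12) = 47.335 mGal
Complete Bouguer anomaly = 47.335 + 0.66 = 47.995 mGal

48.0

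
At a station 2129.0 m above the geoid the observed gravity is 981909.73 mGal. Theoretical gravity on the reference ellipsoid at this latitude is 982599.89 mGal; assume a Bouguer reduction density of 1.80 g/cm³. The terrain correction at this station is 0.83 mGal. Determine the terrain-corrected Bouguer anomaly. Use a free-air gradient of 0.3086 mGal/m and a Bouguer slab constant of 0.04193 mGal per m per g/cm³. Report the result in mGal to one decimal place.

Free-air correction = 0.3086 × 2129.0 = 657.01 mGal
Free-air anomaly = 981909.73 − 982599.89 + (657.01) = -33.15 mGal
Bouguer slab correction = 0.04193 × 1.80 × 2129.0 = 160.68 mGal
Simple Bouguer anomaly = -33.15 − (160.68) = -193.83 mGal
Complete Bouguer anomaly = -193.83 + 0.83 = -193.00 mGal

-193.0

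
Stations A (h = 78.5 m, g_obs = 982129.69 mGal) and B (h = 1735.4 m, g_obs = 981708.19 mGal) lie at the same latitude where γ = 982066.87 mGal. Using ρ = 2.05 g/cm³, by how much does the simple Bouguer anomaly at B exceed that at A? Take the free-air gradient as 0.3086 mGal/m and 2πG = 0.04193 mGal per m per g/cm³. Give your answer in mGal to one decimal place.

-52.6

Δg_SB(A) = 982129.69 − 982066.87 + 0.3086×78.5 − 0.04193×2.05×78.5 = 80.30 mGal
Δg_SB(B) = 981708.19 − 982066.87 + 0.3086×1735.4 − 0.04193×2.05×1735.4 = 27.70 mGal
Difference = 27.70 − (80.30) = -52.60 mGal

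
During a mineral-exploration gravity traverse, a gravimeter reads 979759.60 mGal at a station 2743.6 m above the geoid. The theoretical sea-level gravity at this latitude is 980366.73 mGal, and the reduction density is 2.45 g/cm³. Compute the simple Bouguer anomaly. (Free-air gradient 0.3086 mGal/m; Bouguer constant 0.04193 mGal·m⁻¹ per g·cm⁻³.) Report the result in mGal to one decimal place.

Free-air correction = 0.3086 × 2743.6 = 846.67 mGal
Free-air anomaly = 979759.60 − 980366.73 + (846.67) = 239.54 mGal
Bouguer slab correction = 0.04193 × 2.45 × 2743.6 = 281.85 mGal
Simple Bouguer anomaly = 239.54 − (281.85) = -42.31 mGal

-42.3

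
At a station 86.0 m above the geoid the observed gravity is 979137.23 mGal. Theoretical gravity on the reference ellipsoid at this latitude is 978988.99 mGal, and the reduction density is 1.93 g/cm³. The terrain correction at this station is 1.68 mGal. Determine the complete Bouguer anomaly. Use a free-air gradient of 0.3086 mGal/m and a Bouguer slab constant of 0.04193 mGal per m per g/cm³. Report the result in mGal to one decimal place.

Free-air correction = 0.3086 × 86.0 = 26.54 mGal
Free-air anomaly = 979137.23 − 978988.99 + (26.54) = 174.78 mGal
Bouguer slab correction = 0.04193 × 1.93 × 86.0 = 6.96 mGal
Simple Bouguer anomaly = 174.78 − (6.96) = 167.82 mGal
Complete Bouguer anomaly = 167.82 + 1.68 = 169.50 mGal

169.5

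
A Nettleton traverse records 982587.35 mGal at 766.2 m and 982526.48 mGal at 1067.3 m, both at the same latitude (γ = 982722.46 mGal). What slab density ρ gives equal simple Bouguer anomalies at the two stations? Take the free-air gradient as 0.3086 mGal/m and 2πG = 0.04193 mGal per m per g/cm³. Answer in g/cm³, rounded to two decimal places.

Δg_obs = 982526.48 − 982587.35 = -60.87 mGal over Δh = 1067.3 − 766.2 = 301.1 m
Equal Bouguer anomalies ⇒ Δg_obs + (0.3086 − 0.04193ρ)·Δh = 0
0.3086 − 0.04193ρ = −Δg_obs/Δh = 0.20216
ρ = (0.3086 − 0.20216) / 0.04193 = 2.54 g/cm³

2.54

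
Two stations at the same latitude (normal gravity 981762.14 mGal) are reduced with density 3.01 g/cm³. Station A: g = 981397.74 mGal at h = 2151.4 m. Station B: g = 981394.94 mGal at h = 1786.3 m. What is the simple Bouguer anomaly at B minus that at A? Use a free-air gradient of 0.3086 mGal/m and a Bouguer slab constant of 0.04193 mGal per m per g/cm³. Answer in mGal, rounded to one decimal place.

-69.4

Δg_SB(A) = 981397.74 − 981762.14 + 0.3086×2151.4 − 0.04193×3.01×2151.4 = 28.00 mGal
Δg_SB(B) = 981394.94 − 981762.14 + 0.3086×1786.3 − 0.04193×3.01×1786.3 = -41.40 mGal
Difference = -41.40 − (28.00) = -69.40 mGal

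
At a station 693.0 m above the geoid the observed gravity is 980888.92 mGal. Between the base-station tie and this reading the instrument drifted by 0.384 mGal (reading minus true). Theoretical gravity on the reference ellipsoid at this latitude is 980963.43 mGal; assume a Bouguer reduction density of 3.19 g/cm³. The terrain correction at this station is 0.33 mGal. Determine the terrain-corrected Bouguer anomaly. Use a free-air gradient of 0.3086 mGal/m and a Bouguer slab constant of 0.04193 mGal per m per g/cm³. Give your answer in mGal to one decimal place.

Drift-corrected reading = 980888.92 − (0.384) = 980888.536 mGal
Free-air correction = 0.3086 × 693.0 = 213.86 mGal
Free-air anomaly = 980888.536 − 980963.43 + (213.86) = 138.966 mGal
Bouguer slab correction = 0.04193 × 3.19 × 693.0 = 92.69 mGal
Simple Bouguer anomaly = 138.966 − (92.69) = 46.276 mGal
Complete Bouguer anomaly = 46.276 + 0.33 = 46.606 mGal

46.6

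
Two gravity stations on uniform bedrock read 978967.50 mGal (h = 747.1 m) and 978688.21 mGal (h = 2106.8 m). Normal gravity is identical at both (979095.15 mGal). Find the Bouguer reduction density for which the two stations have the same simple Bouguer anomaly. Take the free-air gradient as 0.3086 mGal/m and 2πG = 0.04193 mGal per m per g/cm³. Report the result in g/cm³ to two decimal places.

Δg_obs = 978688.21 − 978967.50 = -279.29 mGal over Δh = 2106.8 − 747.1 = 1359.7 m
Equal Bouguer anomalies ⇒ Δg_obs + (0.3086 − 0.04193ρ)·Δh = 0
0.3086 − 0.04193ρ = −Δg_obs/Δh = 0.20541
ρ = (0.3086 − 0.20541) / 0.04193 = 2.46 g/cm³

2.46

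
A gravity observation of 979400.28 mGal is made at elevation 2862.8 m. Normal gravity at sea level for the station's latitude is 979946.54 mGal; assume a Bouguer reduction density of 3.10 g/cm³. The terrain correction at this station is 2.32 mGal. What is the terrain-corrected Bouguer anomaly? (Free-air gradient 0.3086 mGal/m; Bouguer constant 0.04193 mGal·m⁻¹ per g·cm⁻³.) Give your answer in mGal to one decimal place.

Free-air correction = 0.3086 × 2862.8 = 883.46 mGal
Free-air anomaly = 979400.28 − 979946.54 + (883.46) = 337.20 mGal
Bouguer slab correction = 0.04193 × 3.10 × 2862.8 = 372.12 mGal
Simple Bouguer anomaly = 337.20 − (372.12) = -34.92 mGal
Complete Bouguer anomaly = -34.92 + 2.32 = -32.60 mGal

-32.6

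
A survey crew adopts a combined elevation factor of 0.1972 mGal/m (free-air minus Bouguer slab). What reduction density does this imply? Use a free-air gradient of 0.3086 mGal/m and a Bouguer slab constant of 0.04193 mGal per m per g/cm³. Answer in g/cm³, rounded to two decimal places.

2.66

0.1972 = 0.3086 − 0.04193 × ρ
ρ = (0.3086 − 0.1972) / 0.04193 = 2.66 g/cm³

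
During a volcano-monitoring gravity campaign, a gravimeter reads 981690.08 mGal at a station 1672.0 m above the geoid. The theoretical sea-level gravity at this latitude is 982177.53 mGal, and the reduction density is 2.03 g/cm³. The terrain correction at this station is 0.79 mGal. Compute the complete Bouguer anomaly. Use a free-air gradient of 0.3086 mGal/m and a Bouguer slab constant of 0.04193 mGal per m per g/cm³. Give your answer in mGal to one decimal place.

-113.0

Free-air correction = 0.3086 × 1672.0 = 515.98 mGal
Free-air anomaly = 981690.08 − 982177.53 + (515.98) = 28.53 mGal
Bouguer slab correction = 0.04193 × 2.03 × 1672.0 = 142.32 mGal
Simple Bouguer anomaly = 28.53 − (142.32) = -113.79 mGal
Complete Bouguer anomaly = -113.79 + 0.79 = -113.00 mGal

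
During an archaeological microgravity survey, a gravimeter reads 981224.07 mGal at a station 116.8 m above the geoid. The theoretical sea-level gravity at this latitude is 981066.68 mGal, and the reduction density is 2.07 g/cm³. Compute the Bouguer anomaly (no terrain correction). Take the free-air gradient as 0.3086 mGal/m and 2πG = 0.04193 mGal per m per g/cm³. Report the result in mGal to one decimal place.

Free-air correction = 0.3086 × 116.8 = 36.04 mGal
Free-air anomaly = 981224.07 − 981066.68 + (36.04) = 193.43 mGal
Bouguer slab correction = 0.04193 × 2.07 × 116.8 = 10.14 mGal
Simple Bouguer anomaly = 193.43 − (10.14) = 183.29 mGal

183.3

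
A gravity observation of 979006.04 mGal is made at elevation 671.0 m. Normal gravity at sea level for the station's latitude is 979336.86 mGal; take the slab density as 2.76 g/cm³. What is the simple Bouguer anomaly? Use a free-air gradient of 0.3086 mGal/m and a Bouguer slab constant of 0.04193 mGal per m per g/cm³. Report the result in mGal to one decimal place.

-201.4

Free-air correction = 0.3086 × 671.0 = 207.07 mGal
Free-air anomaly = 979006.04 − 979336.86 + (207.07) = -123.75 mGal
Bouguer slab correction = 0.04193 × 2.76 × 671.0 = 77.65 mGal
Simple Bouguer anomaly = -123.75 − (77.65) = -201.40 mGal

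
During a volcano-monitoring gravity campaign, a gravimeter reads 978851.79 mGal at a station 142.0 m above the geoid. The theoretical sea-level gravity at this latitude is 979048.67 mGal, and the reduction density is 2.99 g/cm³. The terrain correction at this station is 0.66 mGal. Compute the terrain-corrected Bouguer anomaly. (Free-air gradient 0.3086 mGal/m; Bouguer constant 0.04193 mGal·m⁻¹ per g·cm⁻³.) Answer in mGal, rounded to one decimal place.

-170.2

Free-air correction = 0.3086 × 142.0 = 43.82 mGal
Free-air anomaly = 978851.79 − 979048.67 + (43.82) = -153.06 mGal
Bouguer slab correction = 0.04193 × 2.99 × 142.0 = 17.80 mGal
Simple Bouguer anomaly = -153.06 − (17.80) = -170.86 mGal
Complete Bouguer anomaly = -170.86 + 0.66 = -170.20 mGal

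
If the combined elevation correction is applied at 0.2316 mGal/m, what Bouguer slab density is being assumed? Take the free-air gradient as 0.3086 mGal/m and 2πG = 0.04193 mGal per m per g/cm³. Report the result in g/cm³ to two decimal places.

0.2316 = 0.3086 − 0.04193 × ρ
ρ = (0.3086 − 0.2316) / 0.04193 = 1.84 g/cm³

1.84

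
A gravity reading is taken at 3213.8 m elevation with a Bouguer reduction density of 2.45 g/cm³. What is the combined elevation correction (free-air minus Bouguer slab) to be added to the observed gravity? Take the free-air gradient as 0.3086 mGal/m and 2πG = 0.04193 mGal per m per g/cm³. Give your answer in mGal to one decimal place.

Combined gradient = 0.3086 − 0.04193 × 2.45 = 0.2058715 mGal/m
Combined elevation correction = 0.2058715 × 3213.8 = 661.6 mGal

661.6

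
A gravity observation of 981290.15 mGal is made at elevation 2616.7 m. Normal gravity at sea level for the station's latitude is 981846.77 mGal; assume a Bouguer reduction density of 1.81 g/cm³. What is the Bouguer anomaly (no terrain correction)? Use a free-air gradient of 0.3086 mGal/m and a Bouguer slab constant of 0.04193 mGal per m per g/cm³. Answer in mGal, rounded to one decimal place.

Free-air correction = 0.3086 × 2616.7 = 807.51 mGal
Free-air anomaly = 981290.15 − 981846.77 + (807.51) = 250.89 mGal
Bouguer slab correction = 0.04193 × 1.81 × 2616.7 = 198.59 mGal
Simple Bouguer anomaly = 250.89 − (198.59) = 52.30 mGal

52.3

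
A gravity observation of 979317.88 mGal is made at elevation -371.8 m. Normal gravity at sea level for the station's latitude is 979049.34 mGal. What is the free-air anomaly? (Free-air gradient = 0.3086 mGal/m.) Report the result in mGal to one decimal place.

153.8

Free-air correction = 0.3086 × -371.8 = -114.74 mGal
Free-air anomaly = 979317.88 − 979049.34 + (-114.74) = 153.80 mGal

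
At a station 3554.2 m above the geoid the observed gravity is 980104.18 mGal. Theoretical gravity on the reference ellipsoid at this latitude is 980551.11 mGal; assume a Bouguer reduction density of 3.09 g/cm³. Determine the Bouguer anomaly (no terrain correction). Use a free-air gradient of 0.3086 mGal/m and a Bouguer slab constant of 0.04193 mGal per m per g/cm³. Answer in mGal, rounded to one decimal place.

Free-air correction = 0.3086 × 3554.2 = 1096.83 mGal
Free-air anomaly = 980104.18 − 980551.11 + (1096.83) = 649.90 mGal
Bouguer slab correction = 0.04193 × 3.09 × 3554.2 = 460.50 mGal
Simple Bouguer anomaly = 649.90 − (460.50) = 189.40 mGal

189.4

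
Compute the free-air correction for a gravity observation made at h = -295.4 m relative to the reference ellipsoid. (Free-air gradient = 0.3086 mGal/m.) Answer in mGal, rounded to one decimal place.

Free-air correction = 0.3086 × -295.4 = -91.2 mGal

-91.2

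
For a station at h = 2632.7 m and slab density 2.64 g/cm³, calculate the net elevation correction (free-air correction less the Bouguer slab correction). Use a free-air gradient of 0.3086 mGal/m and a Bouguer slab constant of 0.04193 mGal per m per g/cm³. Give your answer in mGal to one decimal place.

Combined gradient = 0.3086 − 0.04193 × 2.64 = 0.1979048 mGal/m
Combined elevation correction = 0.1979048 × 2632.7 = 521.0 mGal

521.0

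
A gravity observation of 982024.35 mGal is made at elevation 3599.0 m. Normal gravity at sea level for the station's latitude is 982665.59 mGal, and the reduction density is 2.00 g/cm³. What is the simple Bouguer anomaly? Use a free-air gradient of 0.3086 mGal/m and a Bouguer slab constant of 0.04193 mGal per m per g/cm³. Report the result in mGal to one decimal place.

Free-air correction = 0.3086 × 3599.0 = 1110.65 mGal
Free-air anomaly = 982024.35 − 982665.59 + (1110.65) = 469.41 mGal
Bouguer slab correction = 0.04193 × 2.00 × 3599.0 = 301.81 mGal
Simple Bouguer anomaly = 469.41 − (301.81) = 167.60 mGal

167.6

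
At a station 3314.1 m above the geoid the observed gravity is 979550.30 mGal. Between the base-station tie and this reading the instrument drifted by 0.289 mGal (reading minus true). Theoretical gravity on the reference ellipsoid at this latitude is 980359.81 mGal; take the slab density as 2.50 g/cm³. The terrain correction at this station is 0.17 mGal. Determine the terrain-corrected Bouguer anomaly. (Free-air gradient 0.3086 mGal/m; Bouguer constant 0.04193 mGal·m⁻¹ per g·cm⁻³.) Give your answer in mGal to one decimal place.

Drift-corrected reading = 979550.30 − (0.289) = 979550.011 mGal
Free-air correction = 0.3086 × 3314.1 = 1022.73 mGal
Free-air anomaly = 979550.011 − 980359.81 + (1022.73) = 212.931 mGal
Bouguer slab correction = 0.04193 × 2.50 × 3314.1 = 347.40 mGal
Simple Bouguer anomaly = 212.931 − (347.40) = -134.469 mGal
Complete Bouguer anomaly = -134.469 + 0.17 = -134.299 mGal

-134.3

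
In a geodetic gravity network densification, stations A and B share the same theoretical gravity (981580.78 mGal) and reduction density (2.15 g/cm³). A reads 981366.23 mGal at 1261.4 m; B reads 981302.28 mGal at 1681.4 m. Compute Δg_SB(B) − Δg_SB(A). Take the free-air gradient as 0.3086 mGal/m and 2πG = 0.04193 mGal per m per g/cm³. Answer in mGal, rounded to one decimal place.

Δg_SB(A) = 981366.23 − 981580.78 + 0.3086×1261.4 − 0.04193×2.15×1261.4 = 61.00 mGal
Δg_SB(B) = 981302.28 − 981580.78 + 0.3086×1681.4 − 0.04193×2.15×1681.4 = 88.80 mGal
Difference = 88.80 − (61.00) = 27.80 mGal

27.8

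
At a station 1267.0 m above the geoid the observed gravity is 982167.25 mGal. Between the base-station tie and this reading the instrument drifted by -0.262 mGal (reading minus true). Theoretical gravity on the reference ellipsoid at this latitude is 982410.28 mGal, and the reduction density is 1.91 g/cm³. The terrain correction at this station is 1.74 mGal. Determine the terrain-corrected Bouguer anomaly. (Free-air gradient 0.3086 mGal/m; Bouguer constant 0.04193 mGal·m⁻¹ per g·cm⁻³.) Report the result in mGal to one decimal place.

48.5

Drift-corrected reading = 982167.25 − (-0.262) = 982167.512 mGal
Free-air correction = 0.3086 × 1267.0 = 391.00 mGal
Free-air anomaly = 982167.512 − 982410.28 + (391.00) = 148.232 mGal
Bouguer slab correction = 0.04193 × 1.91 × 1267.0 = 101.47 mGal
Simple Bouguer anomaly = 148.232 − (101.47) = 46.762 mGal
Complete Bouguer anomaly = 46.762 + 1.74 = 48.502 mGal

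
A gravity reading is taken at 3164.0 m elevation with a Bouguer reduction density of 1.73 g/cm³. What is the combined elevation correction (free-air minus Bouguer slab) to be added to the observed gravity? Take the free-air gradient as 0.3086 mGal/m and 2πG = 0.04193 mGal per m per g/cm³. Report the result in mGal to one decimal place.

Combined gradient = 0.3086 − 0.04193 × 1.73 = 0.2360611 mGal/m
Combined elevation correction = 0.2360611 × 3164.0 = 746.9 mGal

746.9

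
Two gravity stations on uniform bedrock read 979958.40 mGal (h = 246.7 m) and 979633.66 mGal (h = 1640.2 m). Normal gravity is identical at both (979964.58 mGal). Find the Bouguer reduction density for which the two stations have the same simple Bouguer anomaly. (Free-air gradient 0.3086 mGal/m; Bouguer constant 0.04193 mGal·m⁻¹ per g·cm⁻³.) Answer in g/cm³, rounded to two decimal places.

Δg_obs = 979633.66 − 979958.40 = -324.74 mGal over Δh = 1640.2 − 246.7 = 1393.5 m
Equal Bouguer anomalies ⇒ Δg_obs + (0.3086 − 0.04193ρ)·Δh = 0
0.3086 − 0.04193ρ = −Δg_obs/Δh = 0.23304
ρ = (0.3086 − 0.23304) / 0.04193 = 1.80 g/cm³

1.80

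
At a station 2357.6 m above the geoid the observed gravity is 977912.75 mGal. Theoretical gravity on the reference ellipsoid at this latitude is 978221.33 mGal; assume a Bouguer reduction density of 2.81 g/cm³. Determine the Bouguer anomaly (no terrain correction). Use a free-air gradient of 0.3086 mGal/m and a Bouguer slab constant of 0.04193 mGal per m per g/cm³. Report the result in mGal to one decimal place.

141.2

Free-air correction = 0.3086 × 2357.6 = 727.56 mGal
Free-air anomaly = 977912.75 − 978221.33 + (727.56) = 418.98 mGal
Bouguer slab correction = 0.04193 × 2.81 × 2357.6 = 277.78 mGal
Simple Bouguer anomaly = 418.98 − (277.78) = 141.20 mGal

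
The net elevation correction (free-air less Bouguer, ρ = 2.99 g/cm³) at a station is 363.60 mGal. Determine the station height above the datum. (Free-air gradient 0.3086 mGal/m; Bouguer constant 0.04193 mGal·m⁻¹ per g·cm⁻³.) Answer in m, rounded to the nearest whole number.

1984

Combined gradient = 0.3086 − 0.04193 × 2.99 = 0.1832293 mGal/m
h = 363.60 / 0.1832293 = 1984.40 m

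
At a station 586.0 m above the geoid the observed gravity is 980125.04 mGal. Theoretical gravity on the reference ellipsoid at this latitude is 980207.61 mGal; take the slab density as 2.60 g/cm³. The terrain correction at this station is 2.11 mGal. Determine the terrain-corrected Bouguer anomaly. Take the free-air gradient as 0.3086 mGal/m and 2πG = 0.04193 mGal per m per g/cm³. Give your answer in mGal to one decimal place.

Free-air correction = 0.3086 × 586.0 = 180.84 mGal
Free-air anomaly = 980125.04 − 980207.61 + (180.84) = 98.27 mGal
Bouguer slab correction = 0.04193 × 2.60 × 586.0 = 63.88 mGal
Simple Bouguer anomaly = 98.27 − (63.88) = 34.39 mGal
Complete Bouguer anomaly = 34.39 + 2.11 = 36.50 mGal

36.5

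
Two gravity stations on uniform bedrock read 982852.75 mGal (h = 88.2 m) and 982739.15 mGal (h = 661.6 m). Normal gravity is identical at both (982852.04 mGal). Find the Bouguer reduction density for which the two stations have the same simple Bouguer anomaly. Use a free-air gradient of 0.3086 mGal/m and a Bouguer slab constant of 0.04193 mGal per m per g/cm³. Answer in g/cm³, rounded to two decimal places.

2.63

Δg_obs = 982739.15 − 982852.75 = -113.60 mGal over Δh = 661.6 − 88.2 = 573.4 m
Equal Bouguer anomalies ⇒ Δg_obs + (0.3086 − 0.04193ρ)·Δh = 0
0.3086 − 0.04193ρ = −Δg_obs/Δh = 0.19812
ρ = (0.3086 − 0.19812) / 0.04193 = 2.63 g/cm³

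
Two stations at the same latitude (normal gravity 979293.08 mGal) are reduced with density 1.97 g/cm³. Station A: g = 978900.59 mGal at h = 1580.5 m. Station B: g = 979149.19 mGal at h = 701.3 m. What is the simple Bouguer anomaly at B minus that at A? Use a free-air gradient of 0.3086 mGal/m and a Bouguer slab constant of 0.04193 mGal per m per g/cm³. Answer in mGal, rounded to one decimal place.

49.9

Δg_SB(A) = 978900.59 − 979293.08 + 0.3086×1580.5 − 0.04193×1.97×1580.5 = -35.30 mGal
Δg_SB(B) = 979149.19 − 979293.08 + 0.3086×701.3 − 0.04193×1.97×701.3 = 14.60 mGal
Difference = 14.60 − (-35.30) = 49.90 mGal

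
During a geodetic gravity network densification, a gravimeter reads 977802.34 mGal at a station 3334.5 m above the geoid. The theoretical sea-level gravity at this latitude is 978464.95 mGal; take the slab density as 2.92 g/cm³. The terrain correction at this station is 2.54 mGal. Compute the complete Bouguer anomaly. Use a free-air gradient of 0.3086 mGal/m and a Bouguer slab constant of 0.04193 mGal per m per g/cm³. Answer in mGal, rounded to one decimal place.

-39.3

Free-air correction = 0.3086 × 3334.5 = 1029.03 mGal
Free-air anomaly = 977802.34 − 978464.95 + (1029.03) = 366.42 mGal
Bouguer slab correction = 0.04193 × 2.92 × 3334.5 = 408.26 mGal
Simple Bouguer anomaly = 366.42 − (408.26) = -41.84 mGal
Complete Bouguer anomaly = -41.84 + 2.54 = -39.30 mGal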